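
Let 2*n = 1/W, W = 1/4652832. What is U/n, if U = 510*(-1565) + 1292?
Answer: -23437/68424 ≈ -0.34253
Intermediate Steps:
W = 1/4652832 ≈ 2.1492e-7
n = 2326416 (n = 1/(2*(1/4652832)) = (½)*4652832 = 2326416)
U = -796858 (U = -798150 + 1292 = -796858)
U/n = -796858/2326416 = -796858*1/2326416 = -23437/68424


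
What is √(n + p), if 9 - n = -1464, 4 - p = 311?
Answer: √1166 ≈ 34.147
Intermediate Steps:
p = -307 (p = 4 - 1*311 = 4 - 311 = -307)
n = 1473 (n = 9 - 1*(-1464) = 9 + 1464 = 1473)
√(n + p) = √(1473 - 307) = √1166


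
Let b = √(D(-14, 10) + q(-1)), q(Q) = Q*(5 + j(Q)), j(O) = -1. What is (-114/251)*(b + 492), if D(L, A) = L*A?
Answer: -56088/251 - 1368*I/251 ≈ -223.46 - 5.4502*I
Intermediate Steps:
D(L, A) = A*L
q(Q) = 4*Q (q(Q) = Q*(5 - 1) = Q*4 = 4*Q)
b = 12*I (b = √(10*(-14) + 4*(-1)) = √(-140 - 4) = √(-144) = 12*I ≈ 12.0*I)
(-114/251)*(b + 492) = (-114/251)*(12*I + 492) = (-114*1/251)*(492 + 12*I) = -114*(492 + 12*I)/251 = -56088/251 - 1368*I/251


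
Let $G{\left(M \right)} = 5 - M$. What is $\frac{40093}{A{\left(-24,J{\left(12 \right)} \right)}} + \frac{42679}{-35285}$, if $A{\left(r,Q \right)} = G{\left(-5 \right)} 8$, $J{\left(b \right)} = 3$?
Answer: $\frac{282253437}{564560} \approx 499.95$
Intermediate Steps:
$A{\left(r,Q \right)} = 80$ ($A{\left(r,Q \right)} = \left(5 - -5\right) 8 = \left(5 + 5\right) 8 = 10 \cdot 8 = 80$)
$\frac{40093}{A{\left(-24,J{\left(12 \right)} \right)}} + \frac{42679}{-35285} = \frac{40093}{80} + \frac{42679}{-35285} = 40093 \cdot \frac{1}{80} + 42679 \left(- \frac{1}{35285}\right) = \frac{40093}{80} - \frac{42679}{35285} = \frac{282253437}{564560}$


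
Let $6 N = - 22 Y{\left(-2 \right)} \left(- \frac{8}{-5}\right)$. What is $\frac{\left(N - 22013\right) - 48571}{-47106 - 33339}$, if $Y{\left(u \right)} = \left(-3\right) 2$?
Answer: $\frac{352744}{402225} \approx 0.87698$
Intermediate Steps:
$Y{\left(u \right)} = -6$
$N = \frac{176}{5}$ ($N = \frac{\left(-22\right) \left(-6\right) \left(- \frac{8}{-5}\right)}{6} = \frac{132 \left(\left(-8\right) \left(- \frac{1}{5}\right)\right)}{6} = \frac{132 \cdot \frac{8}{5}}{6} = \frac{1}{6} \cdot \frac{1056}{5} = \frac{176}{5} \approx 35.2$)
$\frac{\left(N - 22013\right) - 48571}{-47106 - 33339} = \frac{\left(\frac{176}{5} - 22013\right) - 48571}{-47106 - 33339} = \frac{- \frac{109889}{5} - 48571}{-80445} = \left(- \frac{352744}{5}\right) \left(- \frac{1}{80445}\right) = \frac{352744}{402225}$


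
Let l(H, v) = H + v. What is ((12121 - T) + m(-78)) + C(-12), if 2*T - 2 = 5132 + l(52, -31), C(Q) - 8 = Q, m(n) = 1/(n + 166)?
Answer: 839477/88 ≈ 9539.5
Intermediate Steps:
m(n) = 1/(166 + n)
C(Q) = 8 + Q
T = 5155/2 (T = 1 + (5132 + (52 - 31))/2 = 1 + (5132 + 21)/2 = 1 + (1/2)*5153 = 1 + 5153/2 = 5155/2 ≈ 2577.5)
((12121 - T) + m(-78)) + C(-12) = ((12121 - 1*5155/2) + 1/(166 - 78)) + (8 - 12) = ((12121 - 5155/2) + 1/88) - 4 = (19087/2 + 1/88) - 4 = 839829/88 - 4 = 839477/88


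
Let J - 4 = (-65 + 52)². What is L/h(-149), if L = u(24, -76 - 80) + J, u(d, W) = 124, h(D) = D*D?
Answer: 297/22201 ≈ 0.013378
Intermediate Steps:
h(D) = D²
J = 173 (J = 4 + (-65 + 52)² = 4 + (-13)² = 4 + 169 = 173)
L = 297 (L = 124 + 173 = 297)
L/h(-149) = 297/((-149)²) = 297/22201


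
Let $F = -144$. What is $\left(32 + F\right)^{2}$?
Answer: $12544$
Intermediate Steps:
$\left(32 + F\right)^{2} = \left(32 - 144\right)^{2} = \left(-112\right)^{2} = 12544$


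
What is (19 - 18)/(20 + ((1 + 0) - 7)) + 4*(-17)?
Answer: -951/14 ≈ -67.929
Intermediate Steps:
(19 - 18)/(20 + ((1 + 0) - 7)) + 4*(-17) = 1/(20 + (1 - 7)) - 68 = 1/(20 - 6) - 68 = 1/14 - 68 = -951/14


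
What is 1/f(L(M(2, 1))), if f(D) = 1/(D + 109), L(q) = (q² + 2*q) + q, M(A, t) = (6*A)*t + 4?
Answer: 413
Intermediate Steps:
M(A, t) = 4 + 6*A*t (M(A, t) = 6*A*t + 4 = 4 + 6*A*t)
L(q) = q² + 3*q
f(D) = 1/(109 + D)
1/f(L(M(2, 1))) = 1/(1/(109 + (4 + 6*2*1)*(3 + (4 + 6*2*1)))) = 1/(1/(109 + (4 + 12)*(3 + (4 + 12)))) = 1/(1/(109 + 16*(3 + 16))) = 1/(1/(109 + 16*19)) = 1/(1/(109 + 304)) = 1/(1/413) = 413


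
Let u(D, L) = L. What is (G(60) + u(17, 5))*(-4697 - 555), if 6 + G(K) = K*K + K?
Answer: -19217068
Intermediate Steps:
G(K) = -6 + K + K**2 (G(K) = -6 + (K*K + K) = -6 + (K**2 + K) = -6 + (K + K**2) = -6 + K + K**2)
(G(60) + u(17, 5))*(-4697 - 555) = ((-6 + 60 + 60**2) + 5)*(-4697 - 555) = ((-6 + 60 + 3600) + 5)*(-5252) = (3654 + 5)*(-5252) = 3659*(-5252) = -19217068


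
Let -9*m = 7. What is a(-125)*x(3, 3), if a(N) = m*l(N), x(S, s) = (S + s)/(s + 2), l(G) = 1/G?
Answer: 14/1875 ≈ 0.0074667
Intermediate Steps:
l(G) = 1/G
m = -7/9 (m = -⅑*7 = -7/9 ≈ -0.77778)
x(S, s) = (S + s)/(2 + s)
a(N) = -7/(9*N)
a(-125)*x(3, 3) = (-7/9/(-125))*((3 + 3)/(2 + 3)) = (-7/9*(-1/125))*(6/5) = 7*((⅕)*6)/1125 = (7/1125)*(6/5) = 14/1875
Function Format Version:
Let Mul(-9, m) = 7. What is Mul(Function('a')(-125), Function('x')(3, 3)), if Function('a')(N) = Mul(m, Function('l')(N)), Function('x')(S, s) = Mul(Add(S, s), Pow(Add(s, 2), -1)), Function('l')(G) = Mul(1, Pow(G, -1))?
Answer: Rational(14, 1875) ≈ 0.0074667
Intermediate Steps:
Function('l')(G) = Pow(G, -1)
m = Rational(-7, 9) (m = Mul(Rational(-1, 9), 7) = Rational(-7, 9) ≈ -0.77778)
Function('x')(S, s) = Mul(Pow(Add(2, s), -1), Add(S, s)) (Function('x')(S, s) = Mul(Add(S, s), Pow(Add(2, s), -1)) = Mul(Pow(Add(2, s), -1), Add(S, s)))
Function('a')(N) = Mul(Rational(-7, 9), Pow(N, -1))
Mul(Function('a')(-125), Function('x')(3, 3)) = Mul(Mul(Rational(-7, 9), Pow(-125, -1)), Mul(Pow(Add(2, 3), -1), Add(3, 3))) = Mul(Mul(Rational(-7, 9), Rational(-1, 125)), Mul(Pow(5, -1), 6)) = Mul(Rational(7, 1125), Mul(Rational(1, 5), 6)) = Mul(Rational(7, 1125), Rational(6, 5)) = Rational(14, 1875)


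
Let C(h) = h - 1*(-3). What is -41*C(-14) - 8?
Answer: 443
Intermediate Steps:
C(h) = 3 + h (C(h) = h + 3 = 3 + h)
-41*C(-14) - 8 = -41*(3 - 14) - 8 = -41*(-11) - 8 = 451 - 8 = 443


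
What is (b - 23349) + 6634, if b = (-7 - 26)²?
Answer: -15626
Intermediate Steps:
b = 1089 (b = (-33)² = 1089)
(b - 23349) + 6634 = (1089 - 23349) + 6634 = -22260 + 6634 = -15626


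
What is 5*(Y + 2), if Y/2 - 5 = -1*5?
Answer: 10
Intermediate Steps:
Y = 0 (Y = 10 + 2*(-1*5) = 10 + 2*(-5) = 10 - 10 = 0)
5*(Y + 2) = 5*(0 + 2) = 5*2 = 10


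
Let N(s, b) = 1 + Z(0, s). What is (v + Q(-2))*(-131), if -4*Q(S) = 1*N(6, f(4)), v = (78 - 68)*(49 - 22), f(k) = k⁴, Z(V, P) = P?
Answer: -140563/4 ≈ -35141.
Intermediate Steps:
N(s, b) = 1 + s
v = 270 (v = 10*27 = 270)
Q(S) = -7/4 (Q(S) = -(1 + 6)/4 = -7/4)
(v + Q(-2))*(-131) = (270 - 7/4)*(-131) = (1073/4)*(-131) = -140563/4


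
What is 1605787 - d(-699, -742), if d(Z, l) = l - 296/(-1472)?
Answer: 295601299/184 ≈ 1.6065e+6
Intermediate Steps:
d(Z, l) = 37/184 + l (d(Z, l) = l - 296*(-1/1472) = l + 37/184 = 37/184 + l)
1605787 - d(-699, -742) = 1605787 - (37/184 - 742) = 1605787 - 1*(-136491/184) = 1605787 + 136491/184 = 295601299/184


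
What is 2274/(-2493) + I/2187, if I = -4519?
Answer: -1804345/605799 ≈ -2.9785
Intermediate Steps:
2274/(-2493) + I/2187 = 2274/(-2493) - 4519/2187 = 2274*(-1/2493) - 4519*1/2187 = -758/831 - 4519/2187 = -1804345/605799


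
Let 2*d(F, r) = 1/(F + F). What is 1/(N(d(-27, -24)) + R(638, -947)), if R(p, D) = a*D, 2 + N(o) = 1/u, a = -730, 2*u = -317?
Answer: 317/219144634 ≈ 1.4465e-6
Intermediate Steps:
u = -317/2 (u = (1/2)*(-317) = -317/2 ≈ -158.50)
d(F, r) = 1/(4*F) (d(F, r) = 1/(2*(F + F)) = 1/(2*((2*F))) = (1/(2*F))/2 = 1/(4*F))
N(o) = -636/317 (N(o) = -2 + 1/(-317/2) = -2 - 2/317 = -636/317)
R(p, D) = -730*D
1/(N(d(-27, -24)) + R(638, -947)) = 1/(-636/317 - 730*(-947)) = 1/(-636/317 + 691310) = 1/(219144634/317) = 317/219144634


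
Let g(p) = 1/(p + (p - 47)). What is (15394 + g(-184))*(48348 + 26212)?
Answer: 95265446208/83 ≈ 1.1478e+9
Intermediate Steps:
g(p) = 1/(-47 + 2*p) (g(p) = 1/(p + (-47 + p)) = 1/(-47 + 2*p))
(15394 + g(-184))*(48348 + 26212) = (15394 + 1/(-47 + 2*(-184)))*(48348 + 26212) = (15394 + 1/(-47 - 368))*74560 = (15394 + 1/(-415))*74560 = (15394 - 1/415)*74560 = (6388509/415)*74560 = 95265446208/83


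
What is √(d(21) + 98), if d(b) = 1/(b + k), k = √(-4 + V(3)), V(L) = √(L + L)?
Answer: √((2059 + 98*I*√(4 - √6))/(21 + I*√(4 - √6))) ≈ 9.9019 - 0.0001*I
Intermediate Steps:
V(L) = √2*√L (V(L) = √(2*L) = √2*√L)
k = √(-4 + √6) (k = √(-4 + √2*√3) = √(-4 + √6) ≈ 1.2452*I)
d(b) = 1/(b + √(-4 + √6))
√(d(21) + 98) = √(1/(21 + I*√(4 - √6)) + 98) = √(98 + 1/(21 + I*√(4 - √6)))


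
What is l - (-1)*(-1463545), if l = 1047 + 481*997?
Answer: -982941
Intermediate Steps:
l = 480604 (l = 1047 + 479557 = 480604)
l - (-1)*(-1463545) = 480604 - (-1)*(-1463545) = 480604 - 1*1463545 = 480604 - 1463545 = -982941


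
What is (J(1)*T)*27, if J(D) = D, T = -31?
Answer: -837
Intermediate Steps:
(J(1)*T)*27 = (1*(-31))*27 = -31*27 = -837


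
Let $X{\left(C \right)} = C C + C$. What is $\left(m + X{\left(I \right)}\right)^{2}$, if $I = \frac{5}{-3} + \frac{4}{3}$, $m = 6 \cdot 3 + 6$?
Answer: $\frac{45796}{81} \approx 565.38$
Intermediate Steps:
$m = 24$ ($m = 18 + 6 = 24$)
$I = - \frac{1}{3}$ ($I = 5 \left(- \frac{1}{3}\right) + 4 \cdot \frac{1}{3} = - \frac{5}{3} + \frac{4}{3} = - \frac{1}{3} \approx -0.33333$)
$X{\left(C \right)} = C + C^{2}$ ($X{\left(C \right)} = C^{2} + C = C + C^{2}$)
$\left(m + X{\left(I \right)}\right)^{2} = \left(24 - \frac{1 - \frac{1}{3}}{3}\right)^{2} = \left(24 - \frac{2}{9}\right)^{2} = \left(\frac{214}{9}\right)^{2} = \frac{45796}{81}$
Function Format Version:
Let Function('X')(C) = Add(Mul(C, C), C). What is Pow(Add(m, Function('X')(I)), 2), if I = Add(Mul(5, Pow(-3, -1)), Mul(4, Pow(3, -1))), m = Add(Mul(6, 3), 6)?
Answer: Rational(45796, 81) ≈ 565.38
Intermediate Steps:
m = 24 (m = Add(18, 6) = 24)
I = Rational(-1, 3) (I = Add(Mul(5, Rational(-1, 3)), Mul(4, Rational(1, 3))) = Add(Rational(-5, 3), Rational(4, 3)) = Rational(-1, 3) ≈ -0.33333)
Function('X')(C) = Add(C, Pow(C, 2)) (Function('X')(C) = Add(Pow(C, 2), C) = Add(C, Pow(C, 2)))
Pow(Add(m, Function('X')(I)), 2) = Pow(Add(24, Mul(Rational(-1, 3), Add(1, Rational(-1, 3)))), 2) = Pow(Add(24, Mul(Rational(-1, 3), Rational(2, 3))), 2) = Pow(Add(24, Rational(-2, 9)), 2) = Pow(Rational(214, 9), 2) = Rational(45796, 81)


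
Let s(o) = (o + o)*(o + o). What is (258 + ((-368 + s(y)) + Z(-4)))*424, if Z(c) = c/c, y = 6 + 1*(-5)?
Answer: -44520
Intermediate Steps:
y = 1 (y = 6 - 5 = 1)
Z(c) = 1
s(o) = 4*o**2 (s(o) = (2*o)*(2*o) = 4*o**2)
(258 + ((-368 + s(y)) + Z(-4)))*424 = (258 + ((-368 + 4*1**2) + 1))*424 = (258 + ((-368 + 4*1) + 1))*424 = (258 + ((-368 + 4) + 1))*424 = (258 + (-364 + 1))*424 = (258 - 363)*424 = -105*424 = -44520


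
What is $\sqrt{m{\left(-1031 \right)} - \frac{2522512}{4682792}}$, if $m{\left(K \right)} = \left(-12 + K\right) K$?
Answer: $\frac{\sqrt{368444873056790147}}{585349} \approx 1037.0$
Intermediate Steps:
$m{\left(K \right)} = K \left(-12 + K\right)$
$\sqrt{m{\left(-1031 \right)} - \frac{2522512}{4682792}} = \sqrt{- 1031 \left(-12 - 1031\right) - \frac{2522512}{4682792}} = \sqrt{\left(-1031\right) \left(-1043\right) - \frac{315314}{585349}} = \sqrt{1075333 - \frac{315314}{585349}} = \sqrt{\frac{629444780903}{585349}} = \frac{\sqrt{368444873056790147}}{585349}$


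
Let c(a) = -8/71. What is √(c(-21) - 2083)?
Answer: I*√10500971/71 ≈ 45.641*I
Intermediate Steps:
c(a) = -8/71 (c(a) = -8*1/71 = -8/71)
√(c(-21) - 2083) = √(-8/71 - 2083) = √(-147901/71) = I*√10500971/71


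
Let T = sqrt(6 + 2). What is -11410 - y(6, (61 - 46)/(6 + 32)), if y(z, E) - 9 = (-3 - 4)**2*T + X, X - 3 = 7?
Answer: -11429 - 98*sqrt(2) ≈ -11568.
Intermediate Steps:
X = 10 (X = 3 + 7 = 10)
T = 2*sqrt(2) (T = sqrt(8) = 2*sqrt(2) ≈ 2.8284)
y(z, E) = 19 + 98*sqrt(2) (y(z, E) = 9 + ((-3 - 4)**2*(2*sqrt(2)) + 10) = 9 + ((-7)**2*(2*sqrt(2)) + 10) = 9 + (49*(2*sqrt(2)) + 10) = 9 + (98*sqrt(2) + 10) = 9 + (10 + 98*sqrt(2)) = 19 + 98*sqrt(2))
-11410 - y(6, (61 - 46)/(6 + 32)) = -11410 - (19 + 98*sqrt(2)) = -11410 + (-19 - 98*sqrt(2)) = -11429 - 98*sqrt(2)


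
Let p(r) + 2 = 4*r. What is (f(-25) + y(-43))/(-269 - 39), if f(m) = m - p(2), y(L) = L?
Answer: 37/154 ≈ 0.24026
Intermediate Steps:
p(r) = -2 + 4*r
f(m) = -6 + m (f(m) = m - (-2 + 4*2) = m - (-2 + 8) = m - 1*6 = m - 6 = -6 + m)
(f(-25) + y(-43))/(-269 - 39) = ((-6 - 25) - 43)/(-269 - 39) = (-31 - 43)/(-308) = -74*(-1/308) = 37/154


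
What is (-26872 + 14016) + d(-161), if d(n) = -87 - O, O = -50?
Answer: -12893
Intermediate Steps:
d(n) = -37 (d(n) = -87 - 1*(-50) = -87 + 50 = -37)
(-26872 + 14016) + d(-161) = (-26872 + 14016) - 37 = -12856 - 37 = -12893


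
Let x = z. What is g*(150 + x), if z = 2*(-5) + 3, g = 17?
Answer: 2431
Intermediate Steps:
z = -7 (z = -10 + 3 = -7)
x = -7
g*(150 + x) = 17*(150 - 7) = 17*143 = 2431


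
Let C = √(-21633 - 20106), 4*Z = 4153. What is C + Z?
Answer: 4153/4 + I*√41739 ≈ 1038.3 + 204.3*I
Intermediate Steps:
Z = 4153/4 (Z = (¼)*4153 = 4153/4 ≈ 1038.3)
C = I*√41739 (C = √(-41739) = I*√41739 ≈ 204.3*I)
C + Z = I*√41739 + 4153/4 = 4153/4 + I*√41739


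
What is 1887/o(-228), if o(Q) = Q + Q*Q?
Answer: 629/17252 ≈ 0.036460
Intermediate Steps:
o(Q) = Q + Q²
1887/o(-228) = 1887/((-228*(1 - 228))) = 1887/((-228*(-227))) = 1887/51756 = 1887*(1/51756) = 629/17252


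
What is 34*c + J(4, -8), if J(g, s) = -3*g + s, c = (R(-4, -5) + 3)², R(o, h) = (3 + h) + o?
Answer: 286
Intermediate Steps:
R(o, h) = 3 + h + o
c = 9 (c = ((3 - 5 - 4) + 3)² = (-6 + 3)² = (-3)² = 9)
J(g, s) = s - 3*g
34*c + J(4, -8) = 34*9 + (-8 - 3*4) = 306 + (-8 - 12) = 306 - 20 = 286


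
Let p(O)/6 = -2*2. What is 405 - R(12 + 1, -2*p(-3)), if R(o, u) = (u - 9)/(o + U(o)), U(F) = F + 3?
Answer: 11706/29 ≈ 403.66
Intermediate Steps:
U(F) = 3 + F
p(O) = -24 (p(O) = 6*(-2*2) = 6*(-4) = -24)
R(o, u) = (-9 + u)/(3 + 2*o) (R(o, u) = (u - 9)/(o + (3 + o)) = (-9 + u)/(3 + 2*o))
405 - R(12 + 1, -2*p(-3)) = 405 - (-9 - 2*(-24))/(3 + 2*(12 + 1)) = 405 - (-9 + 48)/(3 + 2*13) = 405 - 39/(3 + 26) = 405 - 39/29 = 11706/29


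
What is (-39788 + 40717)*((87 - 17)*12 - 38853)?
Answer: -35314077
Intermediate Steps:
(-39788 + 40717)*((87 - 17)*12 - 38853) = 929*(70*12 - 38853) = 929*(840 - 38853) = 929*(-38013) = -35314077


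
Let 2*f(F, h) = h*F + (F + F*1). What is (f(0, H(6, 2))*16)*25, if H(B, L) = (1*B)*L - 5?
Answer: 0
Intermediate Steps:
H(B, L) = -5 + B*L (H(B, L) = B*L - 5 = -5 + B*L)
f(F, h) = F + F*h/2 (f(F, h) = (h*F + (F + F*1))/2 = (F*h + (F + F))/2 = (F*h + 2*F)/2 = (2*F + F*h)/2 = F + F*h/2)
(f(0, H(6, 2))*16)*25 = (((1/2)*0*(2 + (-5 + 6*2)))*16)*25 = (((1/2)*0*(2 + (-5 + 12)))*16)*25 = (((1/2)*0*(2 + 7))*16)*25 = (((1/2)*0*9)*16)*25 = (0*16)*25 = 0*25 = 0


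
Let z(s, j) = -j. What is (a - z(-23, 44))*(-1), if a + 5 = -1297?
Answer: 1258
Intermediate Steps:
a = -1302 (a = -5 - 1297 = -1302)
(a - z(-23, 44))*(-1) = (-1302 - (-1)*44)*(-1) = (-1302 - 1*(-44))*(-1) = (-1302 + 44)*(-1) = -1258*(-1) = 1258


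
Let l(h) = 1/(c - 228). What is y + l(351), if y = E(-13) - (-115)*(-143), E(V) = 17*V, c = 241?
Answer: -216657/13 ≈ -16666.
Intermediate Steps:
l(h) = 1/13 (l(h) = 1/(241 - 228) = 1/13)
y = -16666 (y = 17*(-13) - (-115)*(-143) = -221 - 115*143 = -221 - 16445 = -16666)
y + l(351) = -16666 + 1/13 = -216657/13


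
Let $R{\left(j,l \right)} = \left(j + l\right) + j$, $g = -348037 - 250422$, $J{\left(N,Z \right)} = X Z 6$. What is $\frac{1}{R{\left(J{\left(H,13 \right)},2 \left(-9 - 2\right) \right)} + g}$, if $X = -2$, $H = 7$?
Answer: $- \frac{1}{598793} \approx -1.67 \cdot 10^{-6}$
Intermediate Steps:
$J{\left(N,Z \right)} = - 12 Z$ ($J{\left(N,Z \right)} = - 2 Z 6 = - 12 Z$)
$g = -598459$
$R{\left(j,l \right)} = l + 2 j$
$\frac{1}{R{\left(J{\left(H,13 \right)},2 \left(-9 - 2\right) \right)} + g} = \frac{1}{\left(2 \left(-9 - 2\right) + 2 \left(\left(-12\right) 13\right)\right) - 598459} = \frac{1}{\left(2 \left(-11\right) + 2 \left(-156\right)\right) - 598459} = \frac{1}{\left(-22 - 312\right) - 598459} = \frac{1}{-334 - 598459} = \frac{1}{-598793} = - \frac{1}{598793}$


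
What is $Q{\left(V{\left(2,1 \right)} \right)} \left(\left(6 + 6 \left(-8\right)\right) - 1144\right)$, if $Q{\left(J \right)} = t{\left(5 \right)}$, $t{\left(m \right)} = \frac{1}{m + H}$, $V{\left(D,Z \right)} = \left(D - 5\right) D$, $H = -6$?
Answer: $1186$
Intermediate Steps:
$V{\left(D,Z \right)} = D \left(-5 + D\right)$ ($V{\left(D,Z \right)} = \left(-5 + D\right) D = D \left(-5 + D\right)$)
$t{\left(m \right)} = \frac{1}{-6 + m}$ ($t{\left(m \right)} = \frac{1}{m - 6} = \frac{1}{-6 + m}$)
$Q{\left(J \right)} = -1$ ($Q{\left(J \right)} = \frac{1}{-6 + 5} = \frac{1}{-1} = -1$)
$Q{\left(V{\left(2,1 \right)} \right)} \left(\left(6 + 6 \left(-8\right)\right) - 1144\right) = - (\left(6 + 6 \left(-8\right)\right) - 1144) = - (\left(6 - 48\right) - 1144) = - (-42 - 1144) = \left(-1\right) \left(-1186\right) = 1186$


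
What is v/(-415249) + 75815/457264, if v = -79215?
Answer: 67704270695/189878418736 ≈ 0.35657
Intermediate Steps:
v/(-415249) + 75815/457264 = -79215/(-415249) + 75815/457264 = -79215*(-1/415249) + 75815*(1/457264) = 79215/415249 + 75815/457264 = 67704270695/189878418736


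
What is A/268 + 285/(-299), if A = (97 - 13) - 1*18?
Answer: -28323/40066 ≈ -0.70691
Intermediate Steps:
A = 66 (A = 84 - 18 = 66)
A/268 + 285/(-299) = 66/268 + 285/(-299) = 66*(1/268) + 285*(-1/299) = 33/134 - 285/299 = -28323/40066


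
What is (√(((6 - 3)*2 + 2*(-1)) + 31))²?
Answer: 35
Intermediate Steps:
(√(((6 - 3)*2 + 2*(-1)) + 31))² = (√((3*2 - 2) + 31))² = (√((6 - 2) + 31))² = (√(4 + 31))² = (√35)² = 35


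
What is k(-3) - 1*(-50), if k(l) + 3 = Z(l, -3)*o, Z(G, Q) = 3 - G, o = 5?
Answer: 77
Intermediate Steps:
k(l) = 12 - 5*l (k(l) = -3 + (3 - l)*5 = -3 + (15 - 5*l) = 12 - 5*l)
k(-3) - 1*(-50) = (12 - 5*(-3)) - 1*(-50) = (12 + 15) + 50 = 27 + 50 = 77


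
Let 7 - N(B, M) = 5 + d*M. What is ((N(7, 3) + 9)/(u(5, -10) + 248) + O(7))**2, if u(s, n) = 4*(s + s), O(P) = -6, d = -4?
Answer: 2907025/82944 ≈ 35.048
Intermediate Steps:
N(B, M) = 2 + 4*M (N(B, M) = 7 - (5 - 4*M) = 7 + (-5 + 4*M) = 2 + 4*M)
u(s, n) = 8*s (u(s, n) = 4*(2*s) = 8*s)
((N(7, 3) + 9)/(u(5, -10) + 248) + O(7))**2 = (((2 + 4*3) + 9)/(8*5 + 248) - 6)**2 = (((2 + 12) + 9)/(40 + 248) - 6)**2 = ((14 + 9)/288 - 6)**2 = (23*(1/288) - 6)**2 = (23/288 - 6)**2 = (-1705/288)**2 = 2907025/82944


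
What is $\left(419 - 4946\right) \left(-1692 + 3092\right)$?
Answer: $-6337800$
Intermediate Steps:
$\left(419 - 4946\right) \left(-1692 + 3092\right) = \left(-4527\right) 1400 = -6337800$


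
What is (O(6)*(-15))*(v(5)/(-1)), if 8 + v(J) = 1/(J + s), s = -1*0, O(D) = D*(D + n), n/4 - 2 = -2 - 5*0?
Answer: -4212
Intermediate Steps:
n = 0 (n = 8 + 4*(-2 - 5*0) = 8 + 4*(-2 + 0) = 8 + 4*(-2) = 8 - 8 = 0)
O(D) = D² (O(D) = D*(D + 0) = D*D = D²)
s = 0
v(J) = -8 + 1/J (v(J) = -8 + 1/(J + 0) = -8 + 1/J)
(O(6)*(-15))*(v(5)/(-1)) = (6²*(-15))*((-8 + 1/5)/(-1)) = (36*(-15))*((-8 + ⅕)*(-1)) = -(-4212)*(-1) = -540*39/5 = -4212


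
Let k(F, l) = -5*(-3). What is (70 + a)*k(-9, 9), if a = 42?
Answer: 1680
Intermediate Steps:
k(F, l) = 15
(70 + a)*k(-9, 9) = (70 + 42)*15 = 112*15 = 1680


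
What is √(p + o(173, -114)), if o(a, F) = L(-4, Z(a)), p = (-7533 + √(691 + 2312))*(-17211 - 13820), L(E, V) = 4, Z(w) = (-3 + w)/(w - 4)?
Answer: √(233756527 - 31031*√3003) ≈ 15233.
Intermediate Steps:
Z(w) = (-3 + w)/(-4 + w)
p = 233756523 - 31031*√3003 (p = (-7533 + √3003)*(-31031) = 233756523 - 31031*√3003 ≈ 2.3206e+8)
o(a, F) = 4
√(p + o(173, -114)) = √((233756523 - 31031*√3003) + 4) = √(233756527 - 31031*√3003)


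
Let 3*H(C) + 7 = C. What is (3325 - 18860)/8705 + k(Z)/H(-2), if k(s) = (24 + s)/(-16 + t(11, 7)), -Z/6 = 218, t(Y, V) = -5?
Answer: -810395/36561 ≈ -22.166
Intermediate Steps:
Z = -1308 (Z = -6*218 = -1308)
k(s) = -8/7 - s/21 (k(s) = (24 + s)/(-16 - 5) = (24 + s)/(-21) = (24 + s)*(-1/21) = -8/7 - s/21)
H(C) = -7/3 + C/3
(3325 - 18860)/8705 + k(Z)/H(-2) = (3325 - 18860)/8705 + (-8/7 - 1/21*(-1308))/(-7/3 + (⅓)*(-2)) = -15535*1/8705 + (-8/7 + 436/7)/(-7/3 - ⅔) = -3107/1741 + (428/7)/(-3) = -3107/1741 + (428/7)*(-⅓) = -3107/1741 - 428/21 = -810395/36561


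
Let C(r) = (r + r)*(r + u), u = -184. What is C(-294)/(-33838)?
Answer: -20076/2417 ≈ -8.3062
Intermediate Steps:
C(r) = 2*r*(-184 + r) (C(r) = (r + r)*(r - 184) = (2*r)*(-184 + r) = 2*r*(-184 + r))
C(-294)/(-33838) = (2*(-294)*(-184 - 294))/(-33838) = (2*(-294)*(-478))*(-1/33838) = 281064*(-1/33838) = -20076/2417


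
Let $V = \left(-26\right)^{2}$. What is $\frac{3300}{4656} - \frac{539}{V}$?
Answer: $- \frac{1452}{16393} \approx -0.088574$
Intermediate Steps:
$V = 676$
$\frac{3300}{4656} - \frac{539}{V} = \frac{3300}{4656} - \frac{539}{676} = 3300 \cdot \frac{1}{4656} - \frac{539}{676} = \frac{275}{388} - \frac{539}{676} = - \frac{1452}{16393}$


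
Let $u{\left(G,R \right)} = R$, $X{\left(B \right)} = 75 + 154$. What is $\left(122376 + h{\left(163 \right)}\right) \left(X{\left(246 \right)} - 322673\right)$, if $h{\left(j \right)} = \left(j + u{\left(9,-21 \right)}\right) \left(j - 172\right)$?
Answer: $-39047323512$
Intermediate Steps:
$X{\left(B \right)} = 229$
$h{\left(j \right)} = \left(-172 + j\right) \left(-21 + j\right)$ ($h{\left(j \right)} = \left(j - 21\right) \left(j - 172\right) = \left(-21 + j\right) \left(-172 + j\right) = \left(-172 + j\right) \left(-21 + j\right)$)
$\left(122376 + h{\left(163 \right)}\right) \left(X{\left(246 \right)} - 322673\right) = \left(122376 + \left(3612 + 163^{2} - 31459\right)\right) \left(229 - 322673\right) = \left(122376 + \left(3612 + 26569 - 31459\right)\right) \left(-322444\right) = \left(122376 - 1278\right) \left(-322444\right) = 121098 \left(-322444\right) = -39047323512$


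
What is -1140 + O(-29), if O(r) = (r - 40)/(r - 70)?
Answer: -37597/33 ≈ -1139.3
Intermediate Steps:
O(r) = (-40 + r)/(-70 + r)
-1140 + O(-29) = -1140 + (-40 - 29)/(-70 - 29) = -1140 - 69/(-99) = -1140 - 1/99*(-69) = -1140 + 23/33 = -37597/33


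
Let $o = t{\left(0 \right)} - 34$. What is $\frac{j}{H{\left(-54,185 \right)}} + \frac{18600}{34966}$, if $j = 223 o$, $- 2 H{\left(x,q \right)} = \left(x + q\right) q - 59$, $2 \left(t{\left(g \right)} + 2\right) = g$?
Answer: $\frac{63192981}{52833626} \approx 1.1961$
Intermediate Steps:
$t{\left(g \right)} = -2 + \frac{g}{2}$
$H{\left(x,q \right)} = \frac{59}{2} - \frac{q \left(q + x\right)}{2}$ ($H{\left(x,q \right)} = - \frac{\left(x + q\right) q - 59}{2} = - \frac{\left(q + x\right) q - 59}{2} = - \frac{q \left(q + x\right) - 59}{2} = - \frac{-59 + q \left(q + x\right)}{2} = \frac{59}{2} - \frac{q \left(q + x\right)}{2}$)
$o = -36$ ($o = \left(-2 + \frac{1}{2} \cdot 0\right) - 34 = \left(-2 + 0\right) - 34 = -2 - 34 = -36$)
$j = -8028$ ($j = 223 \left(-36\right) = -8028$)
$\frac{j}{H{\left(-54,185 \right)}} + \frac{18600}{34966} = - \frac{8028}{\frac{59}{2} - \frac{185^{2}}{2} - \frac{185}{2} \left(-54\right)} + \frac{18600}{34966} = - \frac{8028}{\frac{59}{2} - \frac{34225}{2} + 4995} + 18600 \cdot \frac{1}{34966} = - \frac{8028}{\frac{59}{2} - \frac{34225}{2} + 4995} + \frac{9300}{17483} = - \frac{8028}{-12088} + \frac{9300}{17483} = \left(-8028\right) \left(- \frac{1}{12088}\right) + \frac{9300}{17483} = \frac{2007}{3022} + \frac{9300}{17483} = \frac{63192981}{52833626}$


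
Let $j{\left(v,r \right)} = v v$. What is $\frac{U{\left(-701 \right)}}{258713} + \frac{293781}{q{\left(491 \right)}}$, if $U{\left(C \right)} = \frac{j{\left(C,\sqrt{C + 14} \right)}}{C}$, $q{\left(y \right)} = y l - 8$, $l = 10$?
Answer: $\frac{25333842517}{422737042} \approx 59.928$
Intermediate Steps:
$q{\left(y \right)} = -8 + 10 y$ ($q{\left(y \right)} = y 10 - 8 = 10 y - 8 = -8 + 10 y$)
$j{\left(v,r \right)} = v^{2}$
$U{\left(C \right)} = C$ ($U{\left(C \right)} = \frac{C^{2}}{C} = C$)
$\frac{U{\left(-701 \right)}}{258713} + \frac{293781}{q{\left(491 \right)}} = - \frac{701}{258713} + \frac{293781}{-8 + 10 \cdot 491} = \left(-701\right) \frac{1}{258713} + \frac{293781}{-8 + 4910} = - \frac{701}{258713} + \frac{293781}{4902} = - \frac{701}{258713} + 293781 \cdot \frac{1}{4902} = - \frac{701}{258713} + \frac{97927}{1634} = \frac{25333842517}{422737042}$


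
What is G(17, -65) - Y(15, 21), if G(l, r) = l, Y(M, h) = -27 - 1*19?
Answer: 63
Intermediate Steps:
Y(M, h) = -46 (Y(M, h) = -27 - 19 = -46)
G(17, -65) - Y(15, 21) = 17 - 1*(-46) = 17 + 46 = 63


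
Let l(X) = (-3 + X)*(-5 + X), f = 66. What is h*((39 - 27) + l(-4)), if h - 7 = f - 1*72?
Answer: 75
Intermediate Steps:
h = 1 (h = 7 + (66 - 1*72) = 7 + (66 - 72) = 7 - 6 = 1)
l(X) = (-5 + X)*(-3 + X)
h*((39 - 27) + l(-4)) = 1*((39 - 27) + (15 + (-4)² - 8*(-4))) = 1*(12 + (15 + 16 + 32)) = 1*(12 + 63) = 1*75 = 75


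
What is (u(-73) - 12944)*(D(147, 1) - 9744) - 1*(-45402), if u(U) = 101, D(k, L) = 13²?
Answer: 123017127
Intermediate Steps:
D(k, L) = 169
(u(-73) - 12944)*(D(147, 1) - 9744) - 1*(-45402) = (101 - 12944)*(169 - 9744) - 1*(-45402) = -12843*(-9575) + 45402 = 122971725 + 45402 = 123017127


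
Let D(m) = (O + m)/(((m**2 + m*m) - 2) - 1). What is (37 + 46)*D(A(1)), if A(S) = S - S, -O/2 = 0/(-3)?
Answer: 0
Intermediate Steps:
O = 0 (O = -0/(-3) = -0*(-1)/3 = -2*0 = 0)
A(S) = 0
D(m) = m/(-3 + 2*m**2) (D(m) = (0 + m)/(((m**2 + m*m) - 2) - 1) = m/(((m**2 + m**2) - 2) - 1) = m/((2*m**2 - 2) - 1) = m/((-2 + 2*m**2) - 1) = m/(-3 + 2*m**2))
(37 + 46)*D(A(1)) = (37 + 46)*(0/(-3 + 2*0**2)) = 83*(0/(-3 + 2*0)) = 83*(0/(-3 + 0)) = 83*(0/(-3)) = 83*(0*(-1/3)) = 83*0 = 0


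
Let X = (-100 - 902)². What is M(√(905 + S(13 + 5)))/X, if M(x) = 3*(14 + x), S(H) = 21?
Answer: 7/167334 + √926/334668 ≈ 0.00013276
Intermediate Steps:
M(x) = 42 + 3*x
X = 1004004 (X = (-1002)² = 1004004)
M(√(905 + S(13 + 5)))/X = (42 + 3*√(905 + 21))/1004004 = (42 + 3*√926)*(1/1004004) = 7/167334 + √926/334668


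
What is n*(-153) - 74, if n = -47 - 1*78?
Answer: 19051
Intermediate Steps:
n = -125 (n = -47 - 78 = -125)
n*(-153) - 74 = -125*(-153) - 74 = 19125 - 74 = 19051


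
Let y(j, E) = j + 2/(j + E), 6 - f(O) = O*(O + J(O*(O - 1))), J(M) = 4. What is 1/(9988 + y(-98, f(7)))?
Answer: 169/1671408 ≈ 0.00010111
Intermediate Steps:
f(O) = 6 - O*(4 + O) (f(O) = 6 - O*(O + 4) = 6 - O*(4 + O))
y(j, E) = j + 2/(E + j)
1/(9988 + y(-98, f(7))) = 1/(9988 + (2 + (-98)² + (6 - 1*7² - 4*7)*(-98))/((6 - 1*7² - 4*7) - 98)) = 1/(9988 + (2 + 9604 + (6 - 1*49 - 28)*(-98))/((6 - 1*49 - 28) - 98)) = 1/(9988 + (2 + 9604 + (6 - 49 - 28)*(-98))/((6 - 49 - 28) - 98)) = 1/(9988 + (2 + 9604 - 71*(-98))/(-71 - 98)) = 1/(9988 + (2 + 9604 + 6958)/(-169)) = 1/(9988 - 1/169*16564) = 1/(9988 - 16564/169) = 1/(1671408/169) = 169/1671408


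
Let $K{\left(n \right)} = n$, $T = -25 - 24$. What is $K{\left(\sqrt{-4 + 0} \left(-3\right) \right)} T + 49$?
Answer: $49 + 294 i \approx 49.0 + 294.0 i$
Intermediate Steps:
$T = -49$ ($T = -25 - 24 = -49$)
$K{\left(\sqrt{-4 + 0} \left(-3\right) \right)} T + 49 = \sqrt{-4 + 0} \left(-3\right) \left(-49\right) + 49 = \sqrt{-4} \left(-3\right) \left(-49\right) + 49 = 2 i \left(-3\right) \left(-49\right) + 49 = - 6 i \left(-49\right) + 49 = 294 i + 49 = 49 + 294 i$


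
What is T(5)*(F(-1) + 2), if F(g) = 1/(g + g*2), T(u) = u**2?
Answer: 125/3 ≈ 41.667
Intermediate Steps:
F(g) = 1/(3*g) (F(g) = 1/(g + 2*g) = 1/(3*g))
T(5)*(F(-1) + 2) = 5**2*((1/3)/(-1) + 2) = 25*((1/3)*(-1) + 2) = 25*(-1/3 + 2) = 25*(5/3) = 125/3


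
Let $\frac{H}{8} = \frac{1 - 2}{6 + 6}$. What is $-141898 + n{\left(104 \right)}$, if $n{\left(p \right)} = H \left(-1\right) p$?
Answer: $- \frac{425486}{3} \approx -1.4183 \cdot 10^{5}$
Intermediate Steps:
$H = - \frac{2}{3}$ ($H = 8 \frac{1 - 2}{6 + 6} = 8 \left(- \frac{1}{12}\right) = - \frac{2}{3} \approx -0.66667$)
$n{\left(p \right)} = \frac{2 p}{3}$ ($n{\left(p \right)} = \left(- \frac{2}{3}\right) \left(-1\right) p = \frac{2 p}{3}$)
$-141898 + n{\left(104 \right)} = -141898 + \frac{2}{3} \cdot 104 = -141898 + \frac{208}{3} = - \frac{425486}{3}$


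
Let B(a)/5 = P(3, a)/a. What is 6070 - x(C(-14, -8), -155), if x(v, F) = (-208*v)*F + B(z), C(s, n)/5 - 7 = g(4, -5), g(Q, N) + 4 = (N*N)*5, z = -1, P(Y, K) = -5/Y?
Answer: -61882615/3 ≈ -2.0628e+7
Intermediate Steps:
g(Q, N) = -4 + 5*N**2 (g(Q, N) = -4 + (N*N)*5 = -4 + N**2*5 = -4 + 5*N**2)
B(a) = -25/(3*a) (B(a) = 5*((-5/3)/a) = 5*((-5*1/3)/a) = 5*(-5/(3*a)) = -25/(3*a))
C(s, n) = 640 (C(s, n) = 35 + 5*(-4 + 5*(-5)**2) = 35 + 5*(-4 + 5*25) = 35 + 5*(-4 + 125) = 35 + 5*121 = 35 + 605 = 640)
x(v, F) = 25/3 - 208*F*v (x(v, F) = (-208*v)*F - 25/3/(-1) = -208*F*v - 25/3*(-1) = -208*F*v + 25/3 = 25/3 - 208*F*v)
6070 - x(C(-14, -8), -155) = 6070 - (25/3 - 208*(-155)*640) = 6070 - (25/3 + 20633600) = 6070 - 1*61900825/3 = 6070 - 61900825/3 = -61882615/3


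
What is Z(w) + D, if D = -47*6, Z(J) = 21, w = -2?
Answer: -261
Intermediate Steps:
D = -282
Z(w) + D = 21 - 282 = -261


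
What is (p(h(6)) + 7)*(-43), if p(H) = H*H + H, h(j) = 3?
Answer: -817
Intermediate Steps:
p(H) = H + H**2 (p(H) = H**2 + H = H + H**2)
(p(h(6)) + 7)*(-43) = (3*(1 + 3) + 7)*(-43) = (3*4 + 7)*(-43) = (12 + 7)*(-43) = 19*(-43) = -817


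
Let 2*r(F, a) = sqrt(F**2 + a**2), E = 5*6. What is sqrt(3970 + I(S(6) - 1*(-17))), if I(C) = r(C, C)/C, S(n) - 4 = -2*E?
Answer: sqrt(15880 - 2*sqrt(2))/2 ≈ 63.002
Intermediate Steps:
E = 30
r(F, a) = sqrt(F**2 + a**2)/2
S(n) = -56 (S(n) = 4 - 2*30 = 4 - 60 = -56)
I(C) = sqrt(2)*sqrt(C**2)/(2*C) (I(C) = (sqrt(C**2 + C**2)/2)/C = (sqrt(2*C**2)/2)/C = ((sqrt(2)*sqrt(C**2))/2)/C = (sqrt(2)*sqrt(C**2)/2)/C = sqrt(2)*sqrt(C**2)/(2*C))
sqrt(3970 + I(S(6) - 1*(-17))) = sqrt(3970 + sqrt(2)*sqrt((-56 - 1*(-17))**2)/(2*(-56 - 1*(-17)))) = sqrt(3970 + sqrt(2)*sqrt((-56 + 17)**2)/(2*(-56 + 17))) = sqrt(3970 + (1/2)*sqrt(2)*sqrt((-39)**2)/(-39)) = sqrt(3970 + (1/2)*sqrt(2)*(-1/39)*sqrt(1521)) = sqrt(3970 + (1/2)*sqrt(2)*(-1/39)*39) = sqrt(3970 - sqrt(2)/2)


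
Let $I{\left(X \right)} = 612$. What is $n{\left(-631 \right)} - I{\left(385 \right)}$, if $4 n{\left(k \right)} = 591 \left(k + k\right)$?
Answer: $- \frac{374145}{2} \approx -1.8707 \cdot 10^{5}$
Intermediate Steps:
$n{\left(k \right)} = \frac{591 k}{2}$ ($n{\left(k \right)} = \frac{591 \left(k + k\right)}{4} = \frac{591 \cdot 2 k}{4} = \frac{1182 k}{4} = \frac{591 k}{2}$)
$n{\left(-631 \right)} - I{\left(385 \right)} = \frac{591}{2} \left(-631\right) - 612 = - \frac{372921}{2} - 612 = - \frac{374145}{2}$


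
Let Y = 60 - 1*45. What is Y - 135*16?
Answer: -2145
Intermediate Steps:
Y = 15 (Y = 60 - 45 = 15)
Y - 135*16 = 15 - 135*16 = 15 - 2160 = -2145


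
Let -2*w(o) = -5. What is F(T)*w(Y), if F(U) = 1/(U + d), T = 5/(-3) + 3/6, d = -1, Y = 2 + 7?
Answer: -15/13 ≈ -1.1538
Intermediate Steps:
Y = 9
w(o) = 5/2 (w(o) = -1/2*(-5) = 5/2)
T = -7/6 (T = 5*(-1/3) + 3*(1/6) = -5/3 + 1/2 = -7/6 ≈ -1.1667)
F(U) = 1/(-1 + U) (F(U) = 1/(U - 1) = 1/(-1 + U))
F(T)*w(Y) = (5/2)/(-1 - 7/6) = (5/2)/(-13/6) = -6/13*5/2 = -15/13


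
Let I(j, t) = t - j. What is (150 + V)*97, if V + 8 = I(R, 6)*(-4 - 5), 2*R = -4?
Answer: 6790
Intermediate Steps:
R = -2 (R = (½)*(-4) = -2)
V = -80 (V = -8 + (6 - 1*(-2))*(-4 - 5) = -8 + (6 + 2)*(-9) = -8 + 8*(-9) = -8 - 72 = -80)
(150 + V)*97 = (150 - 80)*97 = 70*97 = 6790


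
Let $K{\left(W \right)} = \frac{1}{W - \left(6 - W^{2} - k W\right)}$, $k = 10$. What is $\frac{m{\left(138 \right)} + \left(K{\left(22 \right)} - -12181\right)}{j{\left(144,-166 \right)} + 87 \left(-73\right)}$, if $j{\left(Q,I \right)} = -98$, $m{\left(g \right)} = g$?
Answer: $- \frac{8869681}{4643280} \approx -1.9102$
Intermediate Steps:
$K{\left(W \right)} = \frac{1}{-6 + W^{2} + 11 W}$ ($K{\left(W \right)} = \frac{1}{W - \left(6 - W^{2} - 10 W\right)} = \frac{1}{W + \left(-6 + W^{2} + 10 W\right)} = \frac{1}{-6 + W^{2} + 11 W}$)
$\frac{m{\left(138 \right)} + \left(K{\left(22 \right)} - -12181\right)}{j{\left(144,-166 \right)} + 87 \left(-73\right)} = \frac{138 + \left(\frac{1}{-6 + 22^{2} + 11 \cdot 22} - -12181\right)}{-98 + 87 \left(-73\right)} = \frac{138 + \left(\frac{1}{-6 + 484 + 242} + 12181\right)}{-98 - 6351} = \frac{138 + \left(\frac{1}{720} + 12181\right)}{-6449} = \left(138 + \left(\frac{1}{720} + 12181\right)\right) \left(- \frac{1}{6449}\right) = \left(138 + \frac{8770321}{720}\right) \left(- \frac{1}{6449}\right) = \frac{8869681}{720} \left(- \frac{1}{6449}\right) = - \frac{8869681}{4643280}$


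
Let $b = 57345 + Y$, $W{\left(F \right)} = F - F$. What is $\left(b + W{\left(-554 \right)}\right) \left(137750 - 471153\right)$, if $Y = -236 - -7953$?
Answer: $-21691865986$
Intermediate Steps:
$W{\left(F \right)} = 0$
$Y = 7717$ ($Y = -236 + 7953 = 7717$)
$b = 65062$ ($b = 57345 + 7717 = 65062$)
$\left(b + W{\left(-554 \right)}\right) \left(137750 - 471153\right) = \left(65062 + 0\right) \left(137750 - 471153\right) = 65062 \left(-333403\right) = -21691865986$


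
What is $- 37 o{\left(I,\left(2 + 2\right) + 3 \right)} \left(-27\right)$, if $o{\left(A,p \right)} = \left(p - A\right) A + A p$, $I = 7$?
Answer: $48951$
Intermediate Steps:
$o{\left(A,p \right)} = A p + A \left(p - A\right)$ ($o{\left(A,p \right)} = A \left(p - A\right) + A p = A p + A \left(p - A\right)$)
$- 37 o{\left(I,\left(2 + 2\right) + 3 \right)} \left(-27\right) = - 37 \cdot 7 \left(\left(-1\right) 7 + 2 \left(\left(2 + 2\right) + 3\right)\right) \left(-27\right) = - 37 \cdot 7 \left(-7 + 2 \left(4 + 3\right)\right) \left(-27\right) = - 37 \cdot 7 \left(-7 + 2 \cdot 7\right) \left(-27\right) = - 37 \cdot 7 \left(-7 + 14\right) \left(-27\right) = - 37 \cdot 7 \cdot 7 \left(-27\right) = \left(-37\right) 49 \left(-27\right) = \left(-1813\right) \left(-27\right) = 48951$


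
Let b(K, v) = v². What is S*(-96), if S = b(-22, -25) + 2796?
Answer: -328416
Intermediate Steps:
S = 3421 (S = (-25)² + 2796 = 625 + 2796 = 3421)
S*(-96) = 3421*(-96) = -328416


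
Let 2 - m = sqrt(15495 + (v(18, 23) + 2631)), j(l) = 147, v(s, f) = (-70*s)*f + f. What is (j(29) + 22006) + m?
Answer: 22155 - I*sqrt(10831) ≈ 22155.0 - 104.07*I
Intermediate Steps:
v(s, f) = f - 70*f*s (v(s, f) = -70*f*s + f = f - 70*f*s)
m = 2 - I*sqrt(10831) (m = 2 - sqrt(15495 + (23*(1 - 70*18) + 2631)) = 2 - sqrt(15495 + (23*(1 - 1260) + 2631)) = 2 - sqrt(15495 + (23*(-1259) + 2631)) = 2 - sqrt(15495 + (-28957 + 2631)) = 2 - sqrt(15495 - 26326) = 2 - sqrt(-10831) = 2 - I*sqrt(10831) ≈ 2.0 - 104.07*I)
(j(29) + 22006) + m = (147 + 22006) + (2 - I*sqrt(10831)) = 22153 + (2 - I*sqrt(10831)) = 22155 - I*sqrt(10831)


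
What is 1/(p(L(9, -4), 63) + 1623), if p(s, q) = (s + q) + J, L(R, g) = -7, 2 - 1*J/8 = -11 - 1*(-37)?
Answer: 1/1487 ≈ 0.00067249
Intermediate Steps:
J = -192 (J = 16 - 8*(-11 - 1*(-37)) = 16 - 8*(-11 + 37) = 16 - 8*26 = 16 - 208 = -192)
p(s, q) = -192 + q + s (p(s, q) = (s + q) - 192 = (q + s) - 192 = -192 + q + s)
1/(p(L(9, -4), 63) + 1623) = 1/((-192 + 63 - 7) + 1623) = 1/(-136 + 1623) = 1/1487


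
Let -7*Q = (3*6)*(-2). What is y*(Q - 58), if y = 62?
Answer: -22940/7 ≈ -3277.1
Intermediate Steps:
Q = 36/7 (Q = -3*6*(-2)/7 = -18*(-2)/7 = -⅐*(-36) = 36/7 ≈ 5.1429)
y*(Q - 58) = 62*(36/7 - 58) = 62*(-370/7) = -22940/7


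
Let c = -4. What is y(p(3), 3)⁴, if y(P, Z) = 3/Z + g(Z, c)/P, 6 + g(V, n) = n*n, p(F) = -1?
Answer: 6561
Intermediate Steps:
g(V, n) = -6 + n² (g(V, n) = -6 + n*n = -6 + n²)
y(P, Z) = 3/Z + 10/P (y(P, Z) = 3/Z + (-6 + (-4)²)/P = 3/Z + (-6 + 16)/P = 3/Z + 10/P)
y(p(3), 3)⁴ = (3/3 + 10/(-1))⁴ = (3*(⅓) + 10*(-1))⁴ = (1 - 10)⁴ = (-9)⁴ = 6561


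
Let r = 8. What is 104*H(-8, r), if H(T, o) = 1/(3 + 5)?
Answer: 13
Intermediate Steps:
H(T, o) = 1/8
104*H(-8, r) = 104*(1/8) = 13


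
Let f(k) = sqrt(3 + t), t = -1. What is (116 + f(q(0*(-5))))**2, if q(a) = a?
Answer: (116 + sqrt(2))**2 ≈ 13786.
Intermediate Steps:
f(k) = sqrt(2) (f(k) = sqrt(3 - 1) = sqrt(2))
(116 + f(q(0*(-5))))**2 = (116 + sqrt(2))**2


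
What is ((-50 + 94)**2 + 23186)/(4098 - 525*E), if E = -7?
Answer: 8374/2591 ≈ 3.2320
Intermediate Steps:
((-50 + 94)**2 + 23186)/(4098 - 525*E) = ((-50 + 94)**2 + 23186)/(4098 - 525*(-7)) = (44**2 + 23186)/(4098 + 3675) = (1936 + 23186)/7773 = 25122*(1/7773) = 8374/2591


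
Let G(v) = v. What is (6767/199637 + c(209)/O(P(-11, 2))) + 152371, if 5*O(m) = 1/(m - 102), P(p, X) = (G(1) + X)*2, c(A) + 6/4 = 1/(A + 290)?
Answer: 15250658906506/99618863 ≈ 1.5309e+5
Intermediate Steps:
c(A) = -3/2 + 1/(290 + A) (c(A) = -3/2 + 1/(A + 290) = -3/2 + 1/(290 + A))
P(p, X) = 2 + 2*X (P(p, X) = (1 + X)*2 = 2 + 2*X)
O(m) = 1/(5*(-102 + m)) (O(m) = 1/(5*(m - 102)) = 1/(5*(-102 + m)))
(6767/199637 + c(209)/O(P(-11, 2))) + 152371 = (6767/199637 + ((-868 - 3*209)/(2*(290 + 209)))/((1/(5*(-102 + (2 + 2*2)))))) + 152371 = (6767*(1/199637) + ((½)*(-868 - 627)/499)/((1/(5*(-102 + (2 + 4)))))) + 152371 = (6767/199637 + ((½)*(1/499)*(-1495))/((1/(5*(-102 + 6))))) + 152371 = (6767/199637 - 1495/(998*((⅕)/(-96)))) + 152371 = (6767/199637 - 1495/(998*((⅕)*(-1/96)))) + 152371 = (6767/199637 - 1495/(998*(-1/480))) + 152371 = (6767/199637 - 1495/998*(-480)) + 152371 = (6767/199637 + 358800/499) + 152371 = 71633132333/99618863 + 152371 = 15250658906506/99618863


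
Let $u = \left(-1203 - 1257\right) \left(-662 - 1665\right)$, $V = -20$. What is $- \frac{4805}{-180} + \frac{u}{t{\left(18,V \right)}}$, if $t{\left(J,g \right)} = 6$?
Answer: $\frac{34347481}{36} \approx 9.541 \cdot 10^{5}$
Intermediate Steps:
$u = 5724420$ ($u = \left(-2460\right) \left(-2327\right) = 5724420$)
$- \frac{4805}{-180} + \frac{u}{t{\left(18,V \right)}} = - \frac{4805}{-180} + \frac{5724420}{6} = \left(-4805\right) \left(- \frac{1}{180}\right) + 5724420 \cdot \frac{1}{6} = \frac{961}{36} + 954070 = \frac{34347481}{36}$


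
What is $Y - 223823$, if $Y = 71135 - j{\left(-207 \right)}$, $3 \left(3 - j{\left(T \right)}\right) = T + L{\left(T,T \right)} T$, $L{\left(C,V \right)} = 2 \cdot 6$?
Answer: $-153588$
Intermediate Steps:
$L{\left(C,V \right)} = 12$
$j{\left(T \right)} = 3 - \frac{13 T}{3}$ ($j{\left(T \right)} = 3 - \frac{T + 12 T}{3} = 3 - \frac{13 T}{3}$)
$Y = 70235$ ($Y = 71135 - \left(3 - -897\right) = 71135 - \left(3 + 897\right) = 71135 - 900 = 70235$)
$Y - 223823 = 70235 - 223823 = -153588$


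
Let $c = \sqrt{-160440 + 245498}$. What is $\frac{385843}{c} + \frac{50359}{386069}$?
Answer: $\frac{50359}{386069} + \frac{385843 \sqrt{85058}}{85058} \approx 1323.1$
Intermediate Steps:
$c = \sqrt{85058} \approx 291.65$
$\frac{385843}{c} + \frac{50359}{386069} = \frac{385843}{\sqrt{85058}} + \frac{50359}{386069} = 385843 \frac{\sqrt{85058}}{85058} + 50359 \cdot \frac{1}{386069} = \frac{385843 \sqrt{85058}}{85058} + \frac{50359}{386069} = \frac{50359}{386069} + \frac{385843 \sqrt{85058}}{85058}$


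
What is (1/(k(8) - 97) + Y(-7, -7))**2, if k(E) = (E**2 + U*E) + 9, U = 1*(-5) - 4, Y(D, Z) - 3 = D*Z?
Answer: 24910081/9216 ≈ 2702.9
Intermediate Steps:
Y(D, Z) = 3 + D*Z
U = -9 (U = -5 - 4 = -9)
k(E) = 9 + E**2 - 9*E (k(E) = (E**2 - 9*E) + 9 = 9 + E**2 - 9*E)
(1/(k(8) - 97) + Y(-7, -7))**2 = (1/((9 + 8**2 - 9*8) - 97) + (3 - 7*(-7)))**2 = (1/((9 + 64 - 72) - 97) + (3 + 49))**2 = (1/(1 - 97) + 52)**2 = (1/(-96) + 52)**2 = (-1/96 + 52)**2 = (4991/96)**2 = 24910081/9216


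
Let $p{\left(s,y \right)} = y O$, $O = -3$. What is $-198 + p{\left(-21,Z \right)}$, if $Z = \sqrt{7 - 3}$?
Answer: $-204$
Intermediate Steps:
$Z = 2$ ($Z = \sqrt{4} = 2$)
$p{\left(s,y \right)} = - 3 y$ ($p{\left(s,y \right)} = y \left(-3\right) = - 3 y$)
$-198 + p{\left(-21,Z \right)} = -198 - 6 = -204$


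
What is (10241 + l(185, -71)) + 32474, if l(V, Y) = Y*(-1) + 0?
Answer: 42786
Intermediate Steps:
l(V, Y) = -Y (l(V, Y) = -Y + 0 = -Y)
(10241 + l(185, -71)) + 32474 = (10241 - 1*(-71)) + 32474 = (10241 + 71) + 32474 = 10312 + 32474 = 42786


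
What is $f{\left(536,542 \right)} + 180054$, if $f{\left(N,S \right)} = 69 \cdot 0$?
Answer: $180054$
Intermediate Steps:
$f{\left(N,S \right)} = 0$
$f{\left(536,542 \right)} + 180054 = 0 + 180054 = 180054$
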